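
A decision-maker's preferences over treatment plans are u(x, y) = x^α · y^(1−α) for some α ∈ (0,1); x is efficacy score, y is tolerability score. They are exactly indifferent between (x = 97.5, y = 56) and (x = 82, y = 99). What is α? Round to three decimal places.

The Cobb–Douglas utilities coincide, so 97.5^α·56^(1−α) = 82^α·99^(1−α).
Taking logs: α·ln 97.5 + (1−α)·ln 56 = α·ln 82 + (1−α)·ln 99, i.e. α·0.173133 = (1−α)·0.569768.
Thus α·(0.742901) = 0.569768, so α = 0.569768/0.742901 ≈ 0.767.

α ≈ 0.767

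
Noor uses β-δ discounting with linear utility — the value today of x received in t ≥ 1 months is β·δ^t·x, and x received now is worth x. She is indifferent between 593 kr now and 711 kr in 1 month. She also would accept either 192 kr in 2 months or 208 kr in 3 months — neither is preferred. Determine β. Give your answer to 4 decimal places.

The second indifference involves only future payoffs, so β cancels: β·δ^2·192 = β·δ^3·208, giving δ = 192/208 = 0.92308.
Substituting δ into 593 = β·δ·711: β = 593/(656.308) ≈ 0.9035.

β ≈ 0.9035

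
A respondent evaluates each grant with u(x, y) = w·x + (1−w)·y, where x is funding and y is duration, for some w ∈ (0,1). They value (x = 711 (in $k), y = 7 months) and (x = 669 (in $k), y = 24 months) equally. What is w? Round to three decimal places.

Equating utilities: w·711 + (1−w)·7 = w·669 + (1−w)·24.
Collecting terms: w·42 = (1−w)·17.
So w/(1−w) = 17/42 = 0.4048, giving w = 17/(42+17) = 0.288.

w = 0.288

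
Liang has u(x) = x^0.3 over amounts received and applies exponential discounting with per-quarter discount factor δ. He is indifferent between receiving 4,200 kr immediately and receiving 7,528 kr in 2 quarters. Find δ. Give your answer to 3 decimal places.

δ ≈ 0.916

The payoff in 2 quarters is discounted by δ^2, so u(4200) = δ^2·u(7528) and δ^2 = u(4200)/u(7528).
With u(x) = x^0.3: δ^2 = 4200^0.3/7528^0.3 = (4200/7528)^0.3 = 0.83940.
So δ = 0.83940^(1/2) ≈ 0.916.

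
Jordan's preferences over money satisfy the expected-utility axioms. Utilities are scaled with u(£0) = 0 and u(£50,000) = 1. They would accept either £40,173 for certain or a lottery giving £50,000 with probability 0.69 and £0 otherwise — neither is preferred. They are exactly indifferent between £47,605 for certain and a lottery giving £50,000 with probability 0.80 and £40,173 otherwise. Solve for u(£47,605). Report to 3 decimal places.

From the first indifference, u(£40,173) = 0.69·u(£50,000) + 0.31·u(£0) = 0.69·1 + 0.31·0 = 0.69.
Chaining: u(£47,605) = 0.80·1.00 + 0.20·0.69 = 0.9380.

0.938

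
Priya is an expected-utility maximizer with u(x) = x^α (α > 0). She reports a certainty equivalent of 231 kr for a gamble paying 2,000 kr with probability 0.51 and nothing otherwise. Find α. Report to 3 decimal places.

EU(lottery) = 0.51·2000^α + 0.49·0 = 0.51·2000^α.
Equating: 231^α = 0.51·2000^α, i.e. 0.1155^α = 0.51.
Take logs: α = ln 0.51 / ln(231/2000) ≈ 0.31195.

α ≈ 0.312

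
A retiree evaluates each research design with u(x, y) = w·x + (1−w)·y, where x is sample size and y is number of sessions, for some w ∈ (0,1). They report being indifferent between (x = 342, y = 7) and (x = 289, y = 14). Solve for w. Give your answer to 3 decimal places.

Equating utilities: w·342 + (1−w)·7 = w·289 + (1−w)·14.
Collecting terms: w·53 = (1−w)·7.
The marginal rate of substitution is 7/53, so w = 7/(53+7) = 0.117.

w = 0.117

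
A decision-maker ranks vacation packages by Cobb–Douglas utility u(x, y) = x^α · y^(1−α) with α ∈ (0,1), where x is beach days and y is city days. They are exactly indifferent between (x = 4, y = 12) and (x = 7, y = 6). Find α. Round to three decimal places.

α ≈ 0.553

Indifference: 4^α · 12^(1−α) = 7^α · 6^(1−α).
Rearrange to (4/7)^α = (6/12)^(1−α) and take logs: α·-0.559616 = (1−α)·-0.693147.
So α/(1−α) = (-0.693147)/(-0.559616) = 1.238612, and α = 1.238612/2.238612 ≈ 0.553.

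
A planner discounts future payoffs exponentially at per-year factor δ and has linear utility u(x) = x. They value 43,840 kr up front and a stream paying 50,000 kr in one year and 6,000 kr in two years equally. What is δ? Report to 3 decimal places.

δ ≈ 0.800

Equating present values: 43840 = 50000δ + 6000δ².
That is, 6000δ² + 50000δ − 43840 = 0, a quadratic in δ.
By the quadratic formula (taking the positive root), δ = (−50000 + √3552160000.00) / 12000 ≈ 0.800.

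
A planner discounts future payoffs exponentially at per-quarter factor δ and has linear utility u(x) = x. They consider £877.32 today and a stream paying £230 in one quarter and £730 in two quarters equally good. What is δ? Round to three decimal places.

The stream is worth 230δ + 730δ² today, so 230δ + 730δ² = 877.32.
So 730δ² + 230δ − 877.32 = 0.
The positive root is δ = [−230 + √(230² + 4·730·877.32)] / (2·730) = (−230 + 1616.995)/1460 ≈ 0.950.

δ ≈ 0.950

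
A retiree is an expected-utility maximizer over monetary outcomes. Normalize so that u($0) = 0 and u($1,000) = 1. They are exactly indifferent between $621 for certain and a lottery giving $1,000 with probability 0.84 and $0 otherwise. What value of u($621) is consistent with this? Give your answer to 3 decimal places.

u($621) equals the lottery's expected utility: 0.84·1 + 0.16·0 = 0.84.

0.840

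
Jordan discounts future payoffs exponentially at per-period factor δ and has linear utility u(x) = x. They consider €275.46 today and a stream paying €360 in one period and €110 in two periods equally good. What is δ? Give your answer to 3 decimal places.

The stream is worth 360δ + 110δ² today, so 360δ + 110δ² = 275.46.
Rearranged: 110δ² + 360δ − 275.46 = 0.
The positive root is δ = [−360 + √(360² + 4·110·275.46)] / (2·110) = (−360 + 500.802)/220 ≈ 0.640.

δ ≈ 0.640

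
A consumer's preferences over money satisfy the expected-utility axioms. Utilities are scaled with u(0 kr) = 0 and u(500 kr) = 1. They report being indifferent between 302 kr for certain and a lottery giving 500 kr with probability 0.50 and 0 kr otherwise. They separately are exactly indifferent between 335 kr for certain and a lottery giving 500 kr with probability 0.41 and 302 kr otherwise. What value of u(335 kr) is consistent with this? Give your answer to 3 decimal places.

The first gamble pins u(302 kr): it must equal 0.50·1 + 0.50·0 = 0.50.
The second indifference gives u(335 kr) = 0.41·u(500 kr) + 0.59·u(302 kr) = 0.41·1.00 + 0.59·0.50 = 0.7050.

0.705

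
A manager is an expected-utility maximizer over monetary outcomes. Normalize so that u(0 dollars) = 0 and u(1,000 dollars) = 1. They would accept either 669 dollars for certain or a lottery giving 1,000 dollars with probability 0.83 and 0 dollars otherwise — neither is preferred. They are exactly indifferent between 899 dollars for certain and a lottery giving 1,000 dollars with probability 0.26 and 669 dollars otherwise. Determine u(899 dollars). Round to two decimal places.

From the first indifference, u(669 dollars) = 0.83·u(1,000 dollars) + 0.17·u(0 dollars) = 0.83·1 + 0.17·0 = 0.83.
Chaining: u(899 dollars) = 0.26·1.00 + 0.74·0.83 = 0.8742.

0.87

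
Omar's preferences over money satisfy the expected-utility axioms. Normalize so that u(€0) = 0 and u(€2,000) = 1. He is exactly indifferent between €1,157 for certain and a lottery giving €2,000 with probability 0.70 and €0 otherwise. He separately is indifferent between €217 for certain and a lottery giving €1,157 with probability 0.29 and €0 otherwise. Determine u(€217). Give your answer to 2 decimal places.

0.20

From the first indifference, u(€1,157) = 0.70·u(€2,000) + 0.30·u(€0) = 0.70·1 + 0.30·0 = 0.70.
Then u(€217) = 0.29·u(€1,157) + 0.71·u(€0) = 0.29·0.70 + 0.71·0.00 = 0.2030.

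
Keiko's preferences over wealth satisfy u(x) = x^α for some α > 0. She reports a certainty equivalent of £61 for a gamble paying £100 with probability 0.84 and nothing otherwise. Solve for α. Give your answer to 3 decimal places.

EU(lottery) = 0.84·100^α + 0.16·0 = 0.84·100^α.
Setting u(61) equal to that: 61^α = 0.84·100^α ⇒ (61/100)^α = 0.84.
Taking logs: α·ln(61/100) = ln(0.84), so α = -0.174353 / -0.494296 ≈ 0.353.

α ≈ 0.353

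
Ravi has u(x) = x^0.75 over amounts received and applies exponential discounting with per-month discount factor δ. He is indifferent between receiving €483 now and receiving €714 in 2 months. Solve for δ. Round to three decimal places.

The payoff in 2 months is discounted by δ^2, so u(483) = δ^2·u(714) and δ^2 = u(483)/u(714).
Since u(x) = x^0.75, δ^2 = (483/714)^0.75 = 0.67647^0.75 = 0.74591.
Taking the square root: δ = 0.74591^(1/2) ≈ 0.864.

δ ≈ 0.864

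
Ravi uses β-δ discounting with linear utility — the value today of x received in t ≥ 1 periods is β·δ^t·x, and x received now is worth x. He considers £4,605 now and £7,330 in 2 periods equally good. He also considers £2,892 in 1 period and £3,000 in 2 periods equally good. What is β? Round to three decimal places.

β ≈ 0.676

From the later pair, β·δ^1·2892 = β·δ^2·3000; dividing through, δ = 2892/3000 = 0.96400.
Substituting δ into 4605 = β·δ^2·7330: β = 4605/(6811.740) ≈ 0.676.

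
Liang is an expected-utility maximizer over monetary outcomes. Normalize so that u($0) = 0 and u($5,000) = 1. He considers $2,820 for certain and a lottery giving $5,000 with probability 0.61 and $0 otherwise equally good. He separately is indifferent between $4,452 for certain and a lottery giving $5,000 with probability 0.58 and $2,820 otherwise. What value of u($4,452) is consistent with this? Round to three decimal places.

From the first indifference, u($2,820) = 0.61·u($5,000) + 0.39·u($0) = 0.61·1 + 0.39·0 = 0.61.
Chaining: u($4,452) = 0.58·1.00 + 0.42·0.61 = 0.8362.

0.836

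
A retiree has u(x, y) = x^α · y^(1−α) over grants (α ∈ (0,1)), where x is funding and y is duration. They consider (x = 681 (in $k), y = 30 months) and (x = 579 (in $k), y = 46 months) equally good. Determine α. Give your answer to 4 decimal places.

Indifference: 681^α · 30^(1−α) = 579^α · 46^(1−α).
(681/579)^α = (46/30)^(1−α); take logs: α·ln(681/579) = (1−α)·ln(46/30), i.e. α·0.1622598 = (1−α)·0.4274440.
Thus α·(0.5897038) = 0.4274440, so α = 0.4274440/0.5897038 ≈ 0.7248.

α ≈ 0.7248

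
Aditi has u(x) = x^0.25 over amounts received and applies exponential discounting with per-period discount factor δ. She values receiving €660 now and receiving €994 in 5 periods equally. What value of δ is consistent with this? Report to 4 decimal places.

δ ≈ 0.9797

Equating discounted utilities: u(660) = δ^5·u(994) ⇒ δ^5 = u(660)/u(994).
With u(x) = x^0.25: δ^5 = 660^0.25/994^0.25 = (660/994)^0.25 = 0.90269.
So δ = 0.90269^(1/5) ≈ 0.9797.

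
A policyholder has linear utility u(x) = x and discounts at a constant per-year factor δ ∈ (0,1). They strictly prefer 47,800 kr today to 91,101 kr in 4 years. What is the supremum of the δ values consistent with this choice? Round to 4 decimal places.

Under u(x) = x this choice says 47800 > δ^4·91101.
Dividing by 91101: δ^4 < 0.52469. Both sides are positive, so the 4th root keeps the direction.
δ < 0.52469^(1/4) = 0.8511.

δ < 0.8511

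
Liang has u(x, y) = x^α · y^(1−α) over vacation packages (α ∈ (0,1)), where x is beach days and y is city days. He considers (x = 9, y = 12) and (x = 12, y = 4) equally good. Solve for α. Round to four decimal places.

α ≈ 0.7925

Indifference: 9^α · 12^(1−α) = 12^α · 4^(1−α).
(9/12)^α = (4/12)^(1−α); take logs: α·ln(9/12) = (1−α)·ln(4/12), i.e. α·-0.2876821 = (1−α)·-1.0986123.
So α/(1−α) = (-1.0986123)/(-0.2876821) = 3.8188414, and α = 3.8188414/4.8188414 ≈ 0.7925.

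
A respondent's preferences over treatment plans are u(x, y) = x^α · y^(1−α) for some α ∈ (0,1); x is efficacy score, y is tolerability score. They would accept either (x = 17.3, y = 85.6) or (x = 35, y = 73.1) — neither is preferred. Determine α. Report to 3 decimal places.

α ≈ 0.183

Set the two utilities equal: 17.3^α·85.6^(1−α) = 35^α·73.1^(1−α).
(17.3/35)^α = (73.1/85.6)^(1−α); take logs: α·ln(17.3/35) = (1−α)·ln(73.1/85.6), i.e. α·-0.704642 = (1−α)·-0.157857.
So α/(1−α) = (-0.157857)/(-0.704642) = 0.224024, and α = 0.224024/1.224024 ≈ 0.183.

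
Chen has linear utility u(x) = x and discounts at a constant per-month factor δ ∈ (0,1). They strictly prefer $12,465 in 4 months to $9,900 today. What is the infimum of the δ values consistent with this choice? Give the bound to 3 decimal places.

Comparing present values: 9900 < δ^4·12465.
So δ^4 > 9900/12465 = 0.79422; taking the 4th root of both positive sides preserves the inequality.
δ > (9900/12465)^(1/4) ≈ 0.944.

δ > 0.944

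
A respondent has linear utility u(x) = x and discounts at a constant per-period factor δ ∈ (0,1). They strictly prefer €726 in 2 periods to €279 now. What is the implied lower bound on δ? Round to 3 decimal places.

Under u(x) = x this choice says 279 < δ^2·726.
Hence δ^2 > 279/726 = 0.38430, and x ↦ x^(1/2) is increasing on (0,∞).
δ > (279/726)^(1/2) ≈ 0.620.

δ > 0.620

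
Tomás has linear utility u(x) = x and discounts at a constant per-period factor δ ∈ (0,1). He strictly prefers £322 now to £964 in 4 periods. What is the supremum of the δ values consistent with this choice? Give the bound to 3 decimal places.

The preference means 322 > δ^4·964.
So δ^4 < 322/964 = 0.33402; taking the 4th root of both positive sides preserves the inequality.
δ < 0.33402^(1/4) = 0.760.

δ < 0.760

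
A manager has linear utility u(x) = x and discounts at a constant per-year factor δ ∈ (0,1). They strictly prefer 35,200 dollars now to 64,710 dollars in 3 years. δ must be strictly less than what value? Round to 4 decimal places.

Comparing present values: 35200 > δ^3·64710.
Hence δ^3 < 35200/64710 = 0.54397, and x ↦ x^(1/3) is increasing on (0,∞).
δ < (35200/64710)^(1/3) ≈ 0.8163.

δ < 0.8163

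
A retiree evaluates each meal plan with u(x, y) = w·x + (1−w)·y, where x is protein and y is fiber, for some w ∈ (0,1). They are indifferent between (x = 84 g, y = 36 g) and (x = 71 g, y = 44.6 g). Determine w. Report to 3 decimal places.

Indifference: w·84 + (1−w)·36 = w·71 + (1−w)·44.6.
Rearranging, 13·w − 8.6·(1−w) = 0.
Hence w = 8.6/(13+8.6) = 8.6/21.6 = 0.398.

w = 0.398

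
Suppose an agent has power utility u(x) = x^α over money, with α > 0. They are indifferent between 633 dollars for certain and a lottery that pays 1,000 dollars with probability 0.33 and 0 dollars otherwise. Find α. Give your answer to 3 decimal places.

α ≈ 2.424

EU(lottery) = 0.33·1000^α + 0.67·0 = 0.33·1000^α.
Setting u(633) equal to that: 633^α = 0.33·1000^α ⇒ (633/1000)^α = 0.33.
Take logs: α = ln 0.33 / ln(633/1000) ≈ 2.42445.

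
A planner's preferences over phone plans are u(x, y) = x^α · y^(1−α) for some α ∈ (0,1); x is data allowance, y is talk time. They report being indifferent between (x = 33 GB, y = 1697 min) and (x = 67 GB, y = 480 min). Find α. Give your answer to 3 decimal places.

α ≈ 0.641

Indifference: 33^α · 1697^(1−α) = 67^α · 480^(1−α).
Taking logs: α·ln 33 + (1−α)·ln 1697 = α·ln 67 + (1−α)·ln 480, i.e. α·-0.708185 = (1−α)·-1.262831.
Thus α·(-1.971016) = -1.262831, so α = -1.262831/-1.971016 ≈ 0.641.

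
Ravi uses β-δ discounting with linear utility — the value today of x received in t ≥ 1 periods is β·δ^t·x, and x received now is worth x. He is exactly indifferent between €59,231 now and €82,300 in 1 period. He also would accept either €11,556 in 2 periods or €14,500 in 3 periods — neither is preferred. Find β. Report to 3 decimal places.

Both payoffs in the second observation are in the future, so β drops out: δ^2·11556 = δ^3·14500 ⇒ δ = 11556/14500 = 0.79697.
Now use the now-vs-future pair: 59231 = β·δ·82300 gives β = 59231/(0.79697·82300) ≈ 0.903.

β ≈ 0.903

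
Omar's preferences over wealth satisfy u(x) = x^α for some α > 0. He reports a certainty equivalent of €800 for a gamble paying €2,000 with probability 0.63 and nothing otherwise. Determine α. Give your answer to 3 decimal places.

α ≈ 0.504

EU(lottery) = 0.63·2000^α + 0.37·0 = 0.63·2000^α.
Setting u(800) equal to that: 800^α = 0.63·2000^α ⇒ (800/2000)^α = 0.63.
α = ln(0.63) / ln(800/2000) = -0.462035/-0.916291 ≈ 0.504.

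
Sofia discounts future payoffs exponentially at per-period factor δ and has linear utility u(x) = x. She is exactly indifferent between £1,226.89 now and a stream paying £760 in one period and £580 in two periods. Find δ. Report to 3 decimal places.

The stream is worth 760δ + 580δ² today, so 760δ + 580δ² = 1226.89.
That is, 580δ² + 760δ − 1226.89 = 0, a quadratic in δ.
The positive root is δ = [−760 + √(760² + 4·580·1226.89)] / (2·580) = (−760 + 1850.401)/1160 ≈ 0.940.

δ ≈ 0.940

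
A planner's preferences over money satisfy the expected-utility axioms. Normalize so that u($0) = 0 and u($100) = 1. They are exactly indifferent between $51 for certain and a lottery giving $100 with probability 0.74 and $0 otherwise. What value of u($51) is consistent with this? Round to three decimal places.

0.740

By the standard-gamble method, u($51) is just the indifference probability on the best outcome: 0.74.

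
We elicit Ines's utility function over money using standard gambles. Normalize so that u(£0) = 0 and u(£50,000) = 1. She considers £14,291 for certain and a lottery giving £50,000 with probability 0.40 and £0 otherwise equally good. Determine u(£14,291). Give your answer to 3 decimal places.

0.400

By the standard-gamble method, u(£14,291) is just the indifference probability on the best outcome: 0.40.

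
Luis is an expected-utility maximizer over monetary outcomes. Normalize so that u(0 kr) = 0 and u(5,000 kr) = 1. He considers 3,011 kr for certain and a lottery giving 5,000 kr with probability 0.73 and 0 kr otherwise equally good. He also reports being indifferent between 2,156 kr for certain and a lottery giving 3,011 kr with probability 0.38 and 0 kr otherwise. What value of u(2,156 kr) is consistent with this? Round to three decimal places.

0.277

The first gamble pins u(3,011 kr): it must equal 0.73·1 + 0.27·0 = 0.73.
Chaining: u(2,156 kr) = 0.38·0.73 + 0.62·0.00 = 0.2774.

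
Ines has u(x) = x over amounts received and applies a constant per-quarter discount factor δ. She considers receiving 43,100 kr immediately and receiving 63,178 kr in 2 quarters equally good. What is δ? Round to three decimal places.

Equating discounted utilities: u(43100) = δ^2·u(63178) ⇒ δ^2 = u(43100)/u(63178).
With u(x) = x: δ^2 = 43100/63178 = 0.68220.
So δ = 0.68220^(1/2) ≈ 0.826.

δ ≈ 0.826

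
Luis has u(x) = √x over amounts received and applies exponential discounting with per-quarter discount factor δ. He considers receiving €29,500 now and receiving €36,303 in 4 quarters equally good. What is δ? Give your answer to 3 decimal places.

δ ≈ 0.974

Equating discounted utilities: u(29500) = δ^4·u(36303) ⇒ δ^4 = u(29500)/u(36303).
Since u(x) = √x, δ^4 = √(29500/36303) = 0.90145.
Taking the 4th root: δ = 0.90145^(1/4) ≈ 0.974.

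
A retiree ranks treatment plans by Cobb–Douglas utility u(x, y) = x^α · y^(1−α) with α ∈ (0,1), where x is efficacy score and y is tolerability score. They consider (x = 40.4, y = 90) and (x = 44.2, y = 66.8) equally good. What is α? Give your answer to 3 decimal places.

The Cobb–Douglas utilities coincide, so 40.4^α·90^(1−α) = 44.2^α·66.8^(1−α).
Taking logs: α·ln 40.4 + (1−α)·ln 90 = α·ln 44.2 + (1−α)·ln 66.8, i.e. α·-0.089895 = (1−α)·-0.298107.
So α/(1−α) = (-0.298107)/(-0.089895) = 3.316169, and α = 3.316169/4.316169 ≈ 0.768.

α ≈ 0.768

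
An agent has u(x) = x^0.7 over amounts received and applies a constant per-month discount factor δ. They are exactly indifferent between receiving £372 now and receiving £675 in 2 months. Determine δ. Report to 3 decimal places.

The payoff in 2 months is discounted by δ^2, so u(372) = δ^2·u(675) and δ^2 = u(372)/u(675).
Since u(x) = x^0.7, δ^2 = (372/675)^0.7 = 0.55111^0.7 = 0.65897.
Hence δ = (0.65897)^(1/2) = 0.81177.

δ ≈ 0.812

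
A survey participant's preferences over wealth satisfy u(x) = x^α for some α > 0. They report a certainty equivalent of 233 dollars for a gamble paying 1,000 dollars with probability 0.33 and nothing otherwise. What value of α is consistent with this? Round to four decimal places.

EU(lottery) = 0.33·1000^α + 0.67·0 = 0.33·1000^α.
Indifference: 233^α = 0.33·1000^α, so (233/1000)^α = 0.33.
α = ln(0.33) / ln(233/1000) = -1.1086626/-1.4567168 ≈ 0.7611.

α ≈ 0.7611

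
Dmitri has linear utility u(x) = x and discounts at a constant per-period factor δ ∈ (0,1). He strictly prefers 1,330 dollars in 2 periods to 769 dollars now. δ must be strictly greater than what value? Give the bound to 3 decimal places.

Under u(x) = x this choice says 769 < δ^2·1330.
So δ^2 > 769/1330 = 0.57820; taking the square root of both positive sides preserves the inequality.
δ > 0.57820^(1/2) = 0.760.

δ > 0.760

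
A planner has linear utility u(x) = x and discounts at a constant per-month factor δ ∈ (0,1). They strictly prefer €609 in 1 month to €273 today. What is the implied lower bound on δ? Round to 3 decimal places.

δ > 0.448

Comparing present values: 273 < δ·609.
So δ > 273/609 = 0.44828.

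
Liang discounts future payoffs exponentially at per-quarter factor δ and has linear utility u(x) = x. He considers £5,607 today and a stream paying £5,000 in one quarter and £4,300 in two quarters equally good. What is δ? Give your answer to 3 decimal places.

δ ≈ 0.700

The stream is worth 5000δ + 4300δ² today, so 5000δ + 4300δ² = 5607.
So 4300δ² + 5000δ − 5607 = 0.
δ = (−5000 + √(5000² + 4·4300·5607)) / (2·4300) = (−5000 + √121440400.00) / 8600 ≈ 0.700.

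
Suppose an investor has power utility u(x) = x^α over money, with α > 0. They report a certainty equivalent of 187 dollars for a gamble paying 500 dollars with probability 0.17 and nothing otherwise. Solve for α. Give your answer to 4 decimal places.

Since u(0) = 0, the lottery's EU is 0.17·500^α.
Indifference: 187^α = 0.17·500^α, so (187/500)^α = 0.17.
α = ln(0.17) / ln(187/500) = -1.7719568/-0.9834995 ≈ 1.8017.

α ≈ 1.8017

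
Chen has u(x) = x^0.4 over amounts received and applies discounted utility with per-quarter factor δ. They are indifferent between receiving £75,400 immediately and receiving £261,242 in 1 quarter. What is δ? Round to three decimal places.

Indifference means u(75400) = δ · u(261242), so δ = u(75400)/u(261242).
With u(x) = x^0.4: δ = 75400^0.4/261242^0.4 = (75400/261242)^0.4 = 0.60832.

δ ≈ 0.608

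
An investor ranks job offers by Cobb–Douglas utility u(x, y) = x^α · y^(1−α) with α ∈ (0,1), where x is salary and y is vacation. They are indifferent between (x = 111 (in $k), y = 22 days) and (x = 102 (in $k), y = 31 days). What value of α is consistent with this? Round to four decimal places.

Indifference: 111^α · 22^(1−α) = 102^α · 31^(1−α).
Rearrange to (111/102)^α = (31/22)^(1−α) and take logs: α·0.0845574 = (1−α)·0.3429448.
So α/(1−α) = (0.3429448)/(0.0845574) = 4.0557633, and α = 4.0557633/5.0557633 ≈ 0.8022.

α ≈ 0.8022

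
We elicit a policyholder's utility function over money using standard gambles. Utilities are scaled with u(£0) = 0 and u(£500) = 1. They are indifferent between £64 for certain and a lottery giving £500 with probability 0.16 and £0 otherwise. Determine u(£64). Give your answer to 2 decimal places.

0.16

u(£64) equals the lottery's expected utility: 0.16·1 + 0.84·0 = 0.16.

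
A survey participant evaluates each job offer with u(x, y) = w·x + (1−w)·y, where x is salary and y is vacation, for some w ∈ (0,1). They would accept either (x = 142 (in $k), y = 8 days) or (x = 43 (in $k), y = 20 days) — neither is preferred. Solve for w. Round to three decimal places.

w = 0.108

Equating utilities: w·142 + (1−w)·8 = w·43 + (1−w)·20.
Collecting terms: w·99 = (1−w)·12.
Hence w = 12/(99+12) = 12/111 = 0.108.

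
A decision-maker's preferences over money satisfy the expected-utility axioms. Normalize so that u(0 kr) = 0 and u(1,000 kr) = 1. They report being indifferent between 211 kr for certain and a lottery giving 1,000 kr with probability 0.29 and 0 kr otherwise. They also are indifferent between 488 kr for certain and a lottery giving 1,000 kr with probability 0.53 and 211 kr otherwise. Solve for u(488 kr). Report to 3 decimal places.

First, u(211 kr) = 0.29·u(1,000 kr) + 0.71·u(0 kr) = 0.29.
The second indifference gives u(488 kr) = 0.53·u(1,000 kr) + 0.47·u(211 kr) = 0.53·1.00 + 0.47·0.29 = 0.6663.

0.666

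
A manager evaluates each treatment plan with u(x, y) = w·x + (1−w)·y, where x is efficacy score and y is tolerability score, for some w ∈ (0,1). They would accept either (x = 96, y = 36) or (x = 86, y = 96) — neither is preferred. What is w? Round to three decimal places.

w = 0.857

Indifference: w·96 + (1−w)·36 = w·86 + (1−w)·96.
Collecting terms: w·10 = (1−w)·60.
The marginal rate of substitution is 60/10, so w = 60/(10+60) = 0.857.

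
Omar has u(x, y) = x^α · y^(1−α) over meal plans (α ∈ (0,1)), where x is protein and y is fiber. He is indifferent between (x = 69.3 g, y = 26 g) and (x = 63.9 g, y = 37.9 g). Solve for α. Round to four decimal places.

α ≈ 0.8229

Indifference: 69.3^α · 26^(1−α) = 63.9^α · 37.9^(1−α).
Taking logs: α·ln 69.3 + (1−α)·ln 26 = α·ln 63.9 + (1−α)·ln 37.9, i.e. α·0.0811255 = (1−α)·0.3768546.
Thus α·(0.4579801) = 0.3768546, so α = 0.3768546/0.4579801 ≈ 0.8229.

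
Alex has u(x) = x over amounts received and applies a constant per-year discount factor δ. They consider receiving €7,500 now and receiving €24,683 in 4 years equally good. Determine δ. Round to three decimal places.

The payoff in 4 years is discounted by δ^4, so u(7500) = δ^4·u(24683) and δ^4 = u(7500)/u(24683).
With u(x) = x: δ^4 = 7500/24683 = 0.30385.
Hence δ = (0.30385)^(1/4) = 0.74245.

δ ≈ 0.742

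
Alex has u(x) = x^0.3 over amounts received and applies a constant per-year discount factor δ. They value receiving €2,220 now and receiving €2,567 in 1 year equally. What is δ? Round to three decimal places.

δ ≈ 0.957

The payoff in 1 year is discounted by δ, so u(2220) = δ·u(2567) and δ = u(2220)/u(2567).
With u(x) = x^0.3: δ = 2220^0.3/2567^0.3 = (2220/2567)^0.3 = 0.95737.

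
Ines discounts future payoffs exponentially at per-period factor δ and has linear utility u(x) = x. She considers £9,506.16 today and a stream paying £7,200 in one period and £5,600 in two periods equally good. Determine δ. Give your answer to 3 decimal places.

δ ≈ 0.810

Equating present values: 9506.16 = 7200δ + 5600δ².
Rearranged: 5600δ² + 7200δ − 9506.16 = 0.
δ = (−7200 + √(7200² + 4·5600·9506.16)) / (2·5600) = (−7200 + √264777984.00) / 11200 ≈ 0.810.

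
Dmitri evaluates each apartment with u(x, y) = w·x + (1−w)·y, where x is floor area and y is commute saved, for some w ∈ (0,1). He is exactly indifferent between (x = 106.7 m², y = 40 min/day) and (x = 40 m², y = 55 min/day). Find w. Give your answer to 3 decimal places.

w = 0.184

Equating utilities: w·106.7 + (1−w)·40 = w·40 + (1−w)·55.
w·(106.7−40) = (1−w)·(55−40), i.e. w·66.7 = (1−w)·15.
The marginal rate of substitution is 15/66.7, so w = 15/(66.7+15) = 0.184.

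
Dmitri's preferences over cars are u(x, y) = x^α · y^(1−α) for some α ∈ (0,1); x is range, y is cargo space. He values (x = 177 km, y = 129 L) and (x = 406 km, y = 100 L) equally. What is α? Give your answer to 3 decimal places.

Indifference: 177^α · 129^(1−α) = 406^α · 100^(1−α).
(177/406)^α = (100/129)^(1−α); take logs: α·ln(177/406) = (1−α)·ln(100/129), i.e. α·-0.830203 = (1−α)·-0.254642.
Thus α·(-1.084845) = -0.254642, so α = -0.254642/-1.084845 ≈ 0.235.

α ≈ 0.235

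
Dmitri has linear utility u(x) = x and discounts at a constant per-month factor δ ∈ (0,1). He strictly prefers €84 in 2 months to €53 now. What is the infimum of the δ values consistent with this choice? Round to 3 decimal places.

δ > 0.794

Under u(x) = x this choice says 53 < δ^2·84.
Dividing by 84: δ^2 > 0.63095. Both sides are positive, so the square root keeps the direction.
δ > (53/84)^(1/2) ≈ 0.794.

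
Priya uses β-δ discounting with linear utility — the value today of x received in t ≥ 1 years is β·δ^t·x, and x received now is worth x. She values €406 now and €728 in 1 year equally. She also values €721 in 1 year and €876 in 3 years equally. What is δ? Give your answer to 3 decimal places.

δ ≈ 0.907

From the later pair, β·δ^1·721 = β·δ^3·876; dividing through, δ^2 = 721/876 = 0.82306, so δ = 0.90723.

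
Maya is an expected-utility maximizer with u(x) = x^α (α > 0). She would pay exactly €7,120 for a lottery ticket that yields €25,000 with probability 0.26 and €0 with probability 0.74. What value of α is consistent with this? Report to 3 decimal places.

α ≈ 1.073

Since u(0) = 0, the lottery's EU is 0.26·25000^α.
Equating: 7120^α = 0.26·25000^α, i.e. 0.2848^α = 0.26.
Taking logs: α·ln(7120/25000) = ln(0.26), so α = -1.347074 / -1.255968 ≈ 1.073.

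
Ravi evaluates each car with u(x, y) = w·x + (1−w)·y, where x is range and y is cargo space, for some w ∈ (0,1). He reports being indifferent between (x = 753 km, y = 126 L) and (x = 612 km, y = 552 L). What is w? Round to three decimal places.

w = 0.751

u(753,126) = u(612,552) means w·753 + (1−w)·126 = w·612 + (1−w)·552.
Collecting terms: w·141 = (1−w)·426.
The marginal rate of substitution is 426/141, so w = 426/(141+426) = 0.751.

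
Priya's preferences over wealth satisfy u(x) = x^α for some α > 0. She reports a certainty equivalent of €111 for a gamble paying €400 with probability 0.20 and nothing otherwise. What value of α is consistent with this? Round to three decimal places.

α ≈ 1.255

The lottery's expected utility is 0.20·u(400) + 0.80·u(0) = 0.20·400^α (since u(0) = 0 for α > 0).
Equating: 111^α = 0.20·400^α, i.e. 0.2775^α = 0.20.
α = ln(0.20) / ln(111/400) = -1.609438/-1.281934 ≈ 1.255.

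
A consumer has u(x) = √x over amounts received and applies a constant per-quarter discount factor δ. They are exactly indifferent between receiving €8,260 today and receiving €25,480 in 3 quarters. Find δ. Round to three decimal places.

Indifference means u(8260) = δ^3 · u(25480), so δ^3 = u(8260)/u(25480).
Since u(x) = √x, δ^3 = √(8260/25480) = 0.56936.
So δ = 0.56936^(1/3) ≈ 0.829.

δ ≈ 0.829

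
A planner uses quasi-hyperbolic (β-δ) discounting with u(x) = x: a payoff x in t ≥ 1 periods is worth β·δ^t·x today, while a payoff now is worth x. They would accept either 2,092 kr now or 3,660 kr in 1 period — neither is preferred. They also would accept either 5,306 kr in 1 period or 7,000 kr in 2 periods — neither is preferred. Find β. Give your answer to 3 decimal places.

Both payoffs in the second observation are in the future, so β drops out: δ^1·5306 = δ^2·7000 ⇒ δ = 5306/7000 = 0.75800.
The first indifference: 2092 = β·δ·3660, so β = 2092/(δ·3660) = 2092/(0.75800·3660) ≈ 0.754.

β ≈ 0.754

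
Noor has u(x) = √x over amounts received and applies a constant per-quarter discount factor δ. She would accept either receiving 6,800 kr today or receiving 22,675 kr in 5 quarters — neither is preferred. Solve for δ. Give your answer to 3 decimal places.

Indifference means u(6800) = δ^5 · u(22675), so δ^5 = u(6800)/u(22675).
With u(x) = √x: δ^5 = √6800/√22675 = √(6800/22675) = 0.54762.
So δ = 0.54762^(1/5) ≈ 0.887.

δ ≈ 0.887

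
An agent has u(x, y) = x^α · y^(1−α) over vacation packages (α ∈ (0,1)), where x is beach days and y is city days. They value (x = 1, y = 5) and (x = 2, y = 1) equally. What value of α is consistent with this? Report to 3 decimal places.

Indifference: 1^α · 5^(1−α) = 2^α · 1^(1−α).
Taking logs: α·ln 1 + (1−α)·ln 5 = α·ln 2 + (1−α)·ln 1, i.e. α·-0.693147 = (1−α)·-1.609438.
With A = -0.693147 and B = -1.609438: α·A = (1−α)·B, so α = B/(A+B) = -1.609438/-2.302585 ≈ 0.699.

α ≈ 0.699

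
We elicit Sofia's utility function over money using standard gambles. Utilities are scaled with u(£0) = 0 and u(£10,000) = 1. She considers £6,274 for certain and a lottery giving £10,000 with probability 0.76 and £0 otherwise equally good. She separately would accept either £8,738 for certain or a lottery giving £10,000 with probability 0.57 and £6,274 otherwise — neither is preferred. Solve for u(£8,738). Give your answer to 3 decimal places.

0.897

From the first indifference, u(£6,274) = 0.76·u(£10,000) + 0.24·u(£0) = 0.76·1 + 0.24·0 = 0.76.
The second indifference gives u(£8,738) = 0.57·u(£10,000) + 0.43·u(£6,274) = 0.57·1.00 + 0.43·0.76 = 0.8968.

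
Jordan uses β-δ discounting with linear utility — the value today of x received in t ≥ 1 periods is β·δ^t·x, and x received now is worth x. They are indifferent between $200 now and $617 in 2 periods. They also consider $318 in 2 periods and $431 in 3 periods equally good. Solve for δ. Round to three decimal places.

δ ≈ 0.738

Both payoffs in the second observation are in the future, so β drops out: δ^2·318 = δ^3·431 ⇒ δ = 318/431 = 0.73782.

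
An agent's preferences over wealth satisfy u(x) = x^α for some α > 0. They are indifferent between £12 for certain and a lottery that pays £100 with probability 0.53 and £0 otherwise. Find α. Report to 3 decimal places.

The lottery's expected utility is 0.53·u(100) + 0.47·u(0) = 0.53·100^α (since u(0) = 0 for α > 0).
Equating: 12^α = 0.53·100^α, i.e. 0.1200^α = 0.53.
α = ln(0.53) / ln(12/100) = -0.634878/-2.120264 ≈ 0.299.

α ≈ 0.299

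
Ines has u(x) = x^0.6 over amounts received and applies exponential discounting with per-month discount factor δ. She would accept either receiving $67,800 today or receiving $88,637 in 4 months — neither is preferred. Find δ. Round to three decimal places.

Equating discounted utilities: u(67800) = δ^4·u(88637) ⇒ δ^4 = u(67800)/u(88637).
Since u(x) = x^0.6, δ^4 = (67800/88637)^0.6 = 0.76492^0.6 = 0.85147.
Hence δ = (0.85147)^(1/4) = 0.96060.

δ ≈ 0.961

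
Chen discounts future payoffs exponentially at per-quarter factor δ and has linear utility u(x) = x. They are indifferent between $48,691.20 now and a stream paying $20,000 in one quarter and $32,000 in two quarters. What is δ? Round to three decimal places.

Equating present values: 48691.20 = 20000δ + 32000δ².
Rearranged: 32000δ² + 20000δ − 48691.20 = 0.
By the quadratic formula (taking the positive root), δ = (−20000 + √6632473600.00) / 64000 ≈ 0.960.

δ ≈ 0.960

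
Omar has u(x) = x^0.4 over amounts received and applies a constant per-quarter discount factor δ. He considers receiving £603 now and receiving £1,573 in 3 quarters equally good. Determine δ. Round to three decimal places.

δ ≈ 0.880

Indifference means u(603) = δ^3 · u(1573), so δ^3 = u(603)/u(1573).
With u(x) = x^0.4: δ^3 = 603^0.4/1573^0.4 = (603/1573)^0.4 = 0.68145.
So δ = 0.68145^(1/3) ≈ 0.880.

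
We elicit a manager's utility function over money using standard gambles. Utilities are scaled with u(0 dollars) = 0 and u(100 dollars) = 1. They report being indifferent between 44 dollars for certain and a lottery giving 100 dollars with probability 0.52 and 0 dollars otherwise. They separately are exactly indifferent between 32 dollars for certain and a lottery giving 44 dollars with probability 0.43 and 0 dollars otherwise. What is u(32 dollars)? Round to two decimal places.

The first gamble pins u(44 dollars): it must equal 0.52·1 + 0.48·0 = 0.52.
The second indifference gives u(32 dollars) = 0.43·u(44 dollars) + 0.57·u(0 dollars) = 0.43·0.52 + 0.57·0.00 = 0.2236.

0.22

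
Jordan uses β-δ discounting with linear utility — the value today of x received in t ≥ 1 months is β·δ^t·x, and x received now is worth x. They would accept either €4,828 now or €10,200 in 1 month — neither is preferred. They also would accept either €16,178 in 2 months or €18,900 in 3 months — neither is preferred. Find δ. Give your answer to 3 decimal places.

δ ≈ 0.856

The second indifference involves only future payoffs, so β cancels: β·δ^2·16178 = β·δ^3·18900, giving δ = 16178/18900 = 0.85598.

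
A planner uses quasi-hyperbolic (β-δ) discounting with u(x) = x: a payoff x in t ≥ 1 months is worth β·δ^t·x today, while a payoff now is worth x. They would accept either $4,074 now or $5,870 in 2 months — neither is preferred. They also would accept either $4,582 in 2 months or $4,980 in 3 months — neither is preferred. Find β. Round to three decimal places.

From the later pair, β·δ^2·4582 = β·δ^3·4980; dividing through, δ = 4582/4980 = 0.92008.
Now use the now-vs-future pair: 4074 = β·δ^2·5870 gives β = 4074/(0.84655·5870) ≈ 0.820.

β ≈ 0.820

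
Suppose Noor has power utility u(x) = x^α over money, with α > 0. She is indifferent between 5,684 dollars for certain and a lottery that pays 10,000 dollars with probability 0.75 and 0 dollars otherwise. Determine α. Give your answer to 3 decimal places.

Since u(0) = 0, the lottery's EU is 0.75·10000^α.
Equating: 5684^α = 0.75·10000^α, i.e. 0.5684^α = 0.75.
Take logs: α = ln 0.75 / ln(5684/10000) ≈ 0.50924.

α ≈ 0.509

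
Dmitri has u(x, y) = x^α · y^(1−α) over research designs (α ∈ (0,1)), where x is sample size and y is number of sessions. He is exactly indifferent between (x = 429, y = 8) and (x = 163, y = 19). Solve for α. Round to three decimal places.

Indifference: 429^α · 8^(1−α) = 163^α · 19^(1−α).
(429/163)^α = (19/8)^(1−α); take logs: α·ln(429/163) = (1−α)·ln(19/8), i.e. α·0.967707 = (1−α)·0.864997.
Thus α·(1.832704) = 0.864997, so α = 0.864997/1.832704 ≈ 0.472.

α ≈ 0.472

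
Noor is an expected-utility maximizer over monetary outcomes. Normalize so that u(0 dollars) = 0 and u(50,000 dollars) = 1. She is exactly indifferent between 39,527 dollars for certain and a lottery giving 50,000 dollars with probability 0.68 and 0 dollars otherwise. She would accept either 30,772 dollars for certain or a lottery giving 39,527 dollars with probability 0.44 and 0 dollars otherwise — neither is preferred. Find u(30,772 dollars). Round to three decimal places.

0.299

The first gamble pins u(39,527 dollars): it must equal 0.68·1 + 0.32·0 = 0.68.
The second indifference gives u(30,772 dollars) = 0.44·u(39,527 dollars) + 0.56·u(0 dollars) = 0.44·0.68 + 0.56·0.00 = 0.2992.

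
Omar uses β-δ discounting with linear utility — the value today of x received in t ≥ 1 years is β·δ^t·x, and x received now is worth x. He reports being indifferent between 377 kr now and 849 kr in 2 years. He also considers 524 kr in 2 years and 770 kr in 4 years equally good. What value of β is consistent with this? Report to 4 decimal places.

β ≈ 0.6525

Both payoffs in the second observation are in the future, so β drops out: δ^2·524 = δ^4·770 ⇒ δ^2 = 524/770 = 0.68052, so δ = 0.82494.
The first indifference: 377 = β·δ^2·849, so β = 377/(δ^2·849) = 377/(0.68052·849) ≈ 0.6525.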